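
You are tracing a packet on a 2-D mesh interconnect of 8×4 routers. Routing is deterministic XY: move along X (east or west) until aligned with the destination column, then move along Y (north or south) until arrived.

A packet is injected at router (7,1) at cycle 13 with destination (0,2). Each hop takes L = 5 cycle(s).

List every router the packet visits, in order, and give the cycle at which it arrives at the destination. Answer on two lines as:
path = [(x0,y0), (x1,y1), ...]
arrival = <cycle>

path = [(7,1), (6,1), (5,1), (4,1), (3,1), (2,1), (1,1), (0,1), (0,2)]
arrival = 53

[0] x=7 y=1 t=13
[1] x=6 y=1 t=18 →W
[2] x=5 y=1 t=23 →W
[3] x=4 y=1 t=28 →W
[4] x=3 y=1 t=33 →W
[5] x=2 y=1 t=38 →W
[6] x=1 y=1 t=43 →W
[7] x=0 y=1 t=48 →W
[8] x=0 y=2 t=53 →N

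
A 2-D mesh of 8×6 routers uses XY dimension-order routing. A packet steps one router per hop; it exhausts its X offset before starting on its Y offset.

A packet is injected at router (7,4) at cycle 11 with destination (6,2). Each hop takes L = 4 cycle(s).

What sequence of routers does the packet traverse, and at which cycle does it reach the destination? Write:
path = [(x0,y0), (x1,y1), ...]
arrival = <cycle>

path = [(7,4), (6,4), (6,3), (6,2)]
arrival = 23

  0. router=(7,4) cycle=11 (inject)
  1. router=(6,4) cycle=15 dir=W
  2. router=(6,3) cycle=19 dir=S
  3. router=(6,2) cycle=23 dir=S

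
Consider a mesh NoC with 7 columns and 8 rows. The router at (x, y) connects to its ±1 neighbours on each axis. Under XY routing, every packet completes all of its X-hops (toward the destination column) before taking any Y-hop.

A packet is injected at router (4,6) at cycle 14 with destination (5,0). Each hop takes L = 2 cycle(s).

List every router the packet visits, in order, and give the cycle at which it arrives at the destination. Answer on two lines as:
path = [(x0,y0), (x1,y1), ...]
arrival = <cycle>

path = [(4,6), (5,6), (5,5), (5,4), (5,3), (5,2), (5,1), (5,0)]
arrival = 28

src (4,6)  cyc=14
E→(5,6)  cyc=16
S→(5,5)  cyc=18
S→(5,4)  cyc=20
S→(5,3)  cyc=22
S→(5,2)  cyc=24
S→(5,1)  cyc=26
S→(5,0)  cyc=28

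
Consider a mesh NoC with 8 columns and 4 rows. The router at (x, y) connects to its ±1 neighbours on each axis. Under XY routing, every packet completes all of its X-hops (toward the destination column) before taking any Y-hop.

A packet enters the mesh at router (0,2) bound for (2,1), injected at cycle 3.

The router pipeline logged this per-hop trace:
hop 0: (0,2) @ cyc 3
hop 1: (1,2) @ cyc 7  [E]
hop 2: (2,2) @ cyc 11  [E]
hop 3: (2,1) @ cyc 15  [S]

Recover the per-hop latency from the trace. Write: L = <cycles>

From hop 0 (3) to hop 1 (7): +4 cycles.
That increment is L by definition: L = 4.

L = 4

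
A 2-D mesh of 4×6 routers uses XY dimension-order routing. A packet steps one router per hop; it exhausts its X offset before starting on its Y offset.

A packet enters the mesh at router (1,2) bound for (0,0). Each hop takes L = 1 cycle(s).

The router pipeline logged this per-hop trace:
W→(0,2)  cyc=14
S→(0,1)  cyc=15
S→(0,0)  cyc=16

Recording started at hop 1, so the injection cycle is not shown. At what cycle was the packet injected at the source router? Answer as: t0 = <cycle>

At hop 1 the cycle is 14; in general cyc_k = t0 + kL.
t0 = cyc[1] − L = 14 − 1 = 13.

t0 = 13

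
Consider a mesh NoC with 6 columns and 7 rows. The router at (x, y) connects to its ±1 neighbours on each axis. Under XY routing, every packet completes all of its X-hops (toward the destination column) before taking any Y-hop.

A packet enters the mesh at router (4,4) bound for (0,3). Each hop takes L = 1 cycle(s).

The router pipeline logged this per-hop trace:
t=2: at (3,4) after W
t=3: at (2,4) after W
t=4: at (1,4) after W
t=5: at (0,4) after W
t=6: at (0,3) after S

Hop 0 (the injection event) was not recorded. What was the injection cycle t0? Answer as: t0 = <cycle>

t0 = 1

The first recorded entry is hop 1 at cycle 2.
So t0 = 2 − 1·1 = 1.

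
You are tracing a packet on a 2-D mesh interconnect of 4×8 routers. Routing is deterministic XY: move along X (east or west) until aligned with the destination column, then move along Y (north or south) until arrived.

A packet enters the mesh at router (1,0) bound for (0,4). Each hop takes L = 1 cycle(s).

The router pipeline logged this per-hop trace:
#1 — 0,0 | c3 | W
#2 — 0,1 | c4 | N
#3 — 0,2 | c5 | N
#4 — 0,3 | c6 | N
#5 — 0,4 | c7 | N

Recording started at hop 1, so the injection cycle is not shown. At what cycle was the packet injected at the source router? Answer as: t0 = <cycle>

cyc[1] = 3 and cyc[k] = t0 + k·L for every k.
t0 = cyc[1] − L = 3 − 1 = 2.

t0 = 2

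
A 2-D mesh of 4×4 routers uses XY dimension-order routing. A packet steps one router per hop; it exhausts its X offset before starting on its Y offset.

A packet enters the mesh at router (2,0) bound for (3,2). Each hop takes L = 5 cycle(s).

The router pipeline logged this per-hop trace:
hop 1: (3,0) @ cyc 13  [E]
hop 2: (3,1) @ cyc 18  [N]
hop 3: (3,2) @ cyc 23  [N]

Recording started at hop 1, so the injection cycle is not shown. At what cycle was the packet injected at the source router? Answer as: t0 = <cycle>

The first recorded entry is hop 1 at cycle 13.
t0 = cyc[1] − L = 13 − 5 = 8.

t0 = 8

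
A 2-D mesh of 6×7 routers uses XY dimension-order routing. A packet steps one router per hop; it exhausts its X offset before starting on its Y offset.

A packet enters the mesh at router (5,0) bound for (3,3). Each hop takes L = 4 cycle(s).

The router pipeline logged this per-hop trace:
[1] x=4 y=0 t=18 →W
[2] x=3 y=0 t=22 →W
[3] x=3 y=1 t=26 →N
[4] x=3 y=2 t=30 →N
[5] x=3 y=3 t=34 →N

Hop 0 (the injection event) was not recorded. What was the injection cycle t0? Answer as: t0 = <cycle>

t0 = 14

The first recorded entry is hop 1 at cycle 18.
t0 = cyc[1] − L = 18 − 4 = 14.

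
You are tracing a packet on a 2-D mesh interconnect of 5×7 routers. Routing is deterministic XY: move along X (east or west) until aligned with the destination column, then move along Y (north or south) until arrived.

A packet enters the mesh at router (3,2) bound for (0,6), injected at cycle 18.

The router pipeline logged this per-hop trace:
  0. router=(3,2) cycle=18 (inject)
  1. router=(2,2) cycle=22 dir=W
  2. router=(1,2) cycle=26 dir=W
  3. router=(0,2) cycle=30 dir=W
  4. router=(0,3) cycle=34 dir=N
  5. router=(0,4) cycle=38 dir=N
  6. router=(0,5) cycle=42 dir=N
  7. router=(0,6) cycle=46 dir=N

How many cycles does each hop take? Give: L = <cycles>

L = 4

Between hops 0 and 1 the cycle counter advances 22 − 18 = 4.
One hop costs L cycles, so L = 4.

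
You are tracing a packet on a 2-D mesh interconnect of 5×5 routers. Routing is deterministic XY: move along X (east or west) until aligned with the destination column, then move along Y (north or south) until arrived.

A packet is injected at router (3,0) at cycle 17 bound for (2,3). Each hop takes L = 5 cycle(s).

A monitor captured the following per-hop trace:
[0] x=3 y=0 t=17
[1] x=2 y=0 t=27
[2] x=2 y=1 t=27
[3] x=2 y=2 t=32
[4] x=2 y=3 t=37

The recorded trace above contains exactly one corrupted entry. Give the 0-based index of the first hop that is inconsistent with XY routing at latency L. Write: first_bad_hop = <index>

  1: Δx=-1 Δy=+0 Δt=10 [BAD: Δcyc=10≠L]

first_bad_hop = 1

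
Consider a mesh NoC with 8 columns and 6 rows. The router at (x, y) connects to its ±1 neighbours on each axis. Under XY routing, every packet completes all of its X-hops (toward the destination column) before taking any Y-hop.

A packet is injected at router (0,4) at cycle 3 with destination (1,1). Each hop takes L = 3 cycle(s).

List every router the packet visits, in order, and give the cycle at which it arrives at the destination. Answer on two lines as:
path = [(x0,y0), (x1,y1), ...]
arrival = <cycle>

t=3: at (0,4)
t=6: at (1,4) after E
t=9: at (1,3) after S
t=12: at (1,2) after S
t=15: at (1,1) after S

path = [(0,4), (1,4), (1,3), (1,2), (1,1)]
arrival = 15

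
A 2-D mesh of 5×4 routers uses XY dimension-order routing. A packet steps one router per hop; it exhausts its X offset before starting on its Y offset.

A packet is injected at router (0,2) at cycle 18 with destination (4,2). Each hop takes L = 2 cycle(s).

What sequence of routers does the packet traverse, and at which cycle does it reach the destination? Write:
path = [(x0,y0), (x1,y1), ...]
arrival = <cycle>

path = [(0,2), (1,2), (2,2), (3,2), (4,2)]
arrival = 26

src (0,2)  cyc=18
E→(1,2)  cyc=20
E→(2,2)  cyc=22
E→(3,2)  cyc=24
E→(4,2)  cyc=26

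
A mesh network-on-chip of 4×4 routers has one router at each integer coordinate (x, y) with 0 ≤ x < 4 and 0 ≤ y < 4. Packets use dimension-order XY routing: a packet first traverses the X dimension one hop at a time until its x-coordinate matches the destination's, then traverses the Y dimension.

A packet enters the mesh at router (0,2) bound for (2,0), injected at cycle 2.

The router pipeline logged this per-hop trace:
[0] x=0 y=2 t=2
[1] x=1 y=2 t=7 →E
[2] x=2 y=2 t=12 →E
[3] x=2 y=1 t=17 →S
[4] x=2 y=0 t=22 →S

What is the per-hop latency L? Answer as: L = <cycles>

L = 5

cyc[1] − cyc[0] = 7 − 2 = 5.
Each hop adds L, hence L = 5.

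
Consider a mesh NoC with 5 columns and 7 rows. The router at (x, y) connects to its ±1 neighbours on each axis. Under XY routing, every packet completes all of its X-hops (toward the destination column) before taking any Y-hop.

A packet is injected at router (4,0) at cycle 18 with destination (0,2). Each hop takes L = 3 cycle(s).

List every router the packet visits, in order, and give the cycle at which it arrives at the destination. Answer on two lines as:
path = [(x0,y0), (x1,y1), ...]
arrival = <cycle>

[0] x=4 y=0 t=18
[1] x=3 y=0 t=21 →W
[2] x=2 y=0 t=24 →W
[3] x=1 y=0 t=27 →W
[4] x=0 y=0 t=30 →W
[5] x=0 y=1 t=33 →N
[6] x=0 y=2 t=36 →N

path = [(4,0), (3,0), (2,0), (1,0), (0,0), (0,1), (0,2)]
arrival = 36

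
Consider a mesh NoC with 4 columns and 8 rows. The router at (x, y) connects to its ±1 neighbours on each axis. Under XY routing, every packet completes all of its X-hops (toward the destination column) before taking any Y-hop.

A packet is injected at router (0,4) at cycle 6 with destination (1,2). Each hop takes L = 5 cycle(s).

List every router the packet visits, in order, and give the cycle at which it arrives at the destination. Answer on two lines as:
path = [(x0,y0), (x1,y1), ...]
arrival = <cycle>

path = [(0,4), (1,4), (1,3), (1,2)]
arrival = 21

hop 0: (0,4) @ cyc 6
hop 1: (1,4) @ cyc 11  [E]
hop 2: (1,3) @ cyc 16  [S]
hop 3: (1,2) @ cyc 21  [S]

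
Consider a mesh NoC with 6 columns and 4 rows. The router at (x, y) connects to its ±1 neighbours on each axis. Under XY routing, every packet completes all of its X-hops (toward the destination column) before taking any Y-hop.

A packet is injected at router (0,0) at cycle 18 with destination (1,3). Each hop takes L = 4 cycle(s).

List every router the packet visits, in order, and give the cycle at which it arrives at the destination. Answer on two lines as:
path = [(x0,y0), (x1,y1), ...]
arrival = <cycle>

src (0,0)  cyc=18
E→(1,0)  cyc=22
N→(1,1)  cyc=26
N→(1,2)  cyc=30
N→(1,3)  cyc=34

path = [(0,0), (1,0), (1,1), (1,2), (1,3)]
arrival = 34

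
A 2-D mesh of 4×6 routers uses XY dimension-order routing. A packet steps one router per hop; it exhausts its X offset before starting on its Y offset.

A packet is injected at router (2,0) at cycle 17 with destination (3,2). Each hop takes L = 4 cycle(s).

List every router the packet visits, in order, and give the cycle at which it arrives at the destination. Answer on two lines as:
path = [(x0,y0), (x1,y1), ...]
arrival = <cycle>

#0 — 2,0 | c17
#1 — 3,0 | c21 | E
#2 — 3,1 | c25 | N
#3 — 3,2 | c29 | N

path = [(2,0), (3,0), (3,1), (3,2)]
arrival = 29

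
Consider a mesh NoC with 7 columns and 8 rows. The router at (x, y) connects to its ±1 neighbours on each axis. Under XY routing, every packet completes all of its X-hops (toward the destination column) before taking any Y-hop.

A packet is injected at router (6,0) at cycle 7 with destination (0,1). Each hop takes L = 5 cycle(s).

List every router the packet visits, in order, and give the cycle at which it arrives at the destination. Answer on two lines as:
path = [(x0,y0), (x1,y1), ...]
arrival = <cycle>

  0. router=(6,0) cycle=7 (inject)
  1. router=(5,0) cycle=12 dir=W
  2. router=(4,0) cycle=17 dir=W
  3. router=(3,0) cycle=22 dir=W
  4. router=(2,0) cycle=27 dir=W
  5. router=(1,0) cycle=32 dir=W
  6. router=(0,0) cycle=37 dir=W
  7. router=(0,1) cycle=42 dir=N

path = [(6,0), (5,0), (4,0), (3,0), (2,0), (1,0), (0,0), (0,1)]
arrival = 42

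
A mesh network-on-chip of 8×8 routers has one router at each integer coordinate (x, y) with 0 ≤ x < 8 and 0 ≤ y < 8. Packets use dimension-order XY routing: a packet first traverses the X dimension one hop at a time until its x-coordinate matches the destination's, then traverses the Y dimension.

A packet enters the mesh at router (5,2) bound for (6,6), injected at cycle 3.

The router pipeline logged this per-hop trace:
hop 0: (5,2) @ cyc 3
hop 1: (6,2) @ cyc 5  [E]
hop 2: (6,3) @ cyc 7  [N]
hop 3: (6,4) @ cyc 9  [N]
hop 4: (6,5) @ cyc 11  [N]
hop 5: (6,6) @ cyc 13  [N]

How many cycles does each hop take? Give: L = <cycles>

Δcyc across hop 0→1: 5 − 3 = 2.
Per-hop latency L = Δcyc = 2.

L = 2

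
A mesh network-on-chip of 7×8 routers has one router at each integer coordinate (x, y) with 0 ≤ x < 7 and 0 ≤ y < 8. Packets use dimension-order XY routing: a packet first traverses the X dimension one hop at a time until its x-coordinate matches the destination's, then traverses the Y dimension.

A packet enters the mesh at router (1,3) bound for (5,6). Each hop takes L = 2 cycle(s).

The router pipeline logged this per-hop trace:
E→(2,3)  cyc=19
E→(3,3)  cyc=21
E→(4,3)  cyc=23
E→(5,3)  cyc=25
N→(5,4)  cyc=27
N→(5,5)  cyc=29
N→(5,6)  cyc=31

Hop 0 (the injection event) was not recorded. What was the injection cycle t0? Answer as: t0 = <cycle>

Hop 1 reached at cycle 19; hop k is at t0 + k·L.
t0 = cyc[1] − L = 19 − 2 = 17.

t0 = 17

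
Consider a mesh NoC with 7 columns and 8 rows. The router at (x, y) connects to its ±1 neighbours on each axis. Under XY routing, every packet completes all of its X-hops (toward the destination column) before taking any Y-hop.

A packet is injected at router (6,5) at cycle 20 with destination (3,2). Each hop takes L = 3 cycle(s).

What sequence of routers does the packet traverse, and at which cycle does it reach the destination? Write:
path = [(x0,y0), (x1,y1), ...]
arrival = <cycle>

path = [(6,5), (5,5), (4,5), (3,5), (3,4), (3,3), (3,2)]
arrival = 38

src (6,5)  cyc=20
W→(5,5)  cyc=23
W→(4,5)  cyc=26
W→(3,5)  cyc=29
S→(3,4)  cyc=32
S→(3,3)  cyc=35
S→(3,2)  cyc=38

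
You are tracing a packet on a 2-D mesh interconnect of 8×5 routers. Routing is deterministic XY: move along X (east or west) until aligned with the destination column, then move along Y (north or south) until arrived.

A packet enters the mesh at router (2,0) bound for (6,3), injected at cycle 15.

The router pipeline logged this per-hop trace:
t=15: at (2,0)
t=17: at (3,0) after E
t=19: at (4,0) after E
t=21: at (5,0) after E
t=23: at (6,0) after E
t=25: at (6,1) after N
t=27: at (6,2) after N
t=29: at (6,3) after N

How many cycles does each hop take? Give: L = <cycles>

Between hops 0 and 1 the cycle counter advances 17 − 15 = 2.
That increment is L by definition: L = 2.

L = 2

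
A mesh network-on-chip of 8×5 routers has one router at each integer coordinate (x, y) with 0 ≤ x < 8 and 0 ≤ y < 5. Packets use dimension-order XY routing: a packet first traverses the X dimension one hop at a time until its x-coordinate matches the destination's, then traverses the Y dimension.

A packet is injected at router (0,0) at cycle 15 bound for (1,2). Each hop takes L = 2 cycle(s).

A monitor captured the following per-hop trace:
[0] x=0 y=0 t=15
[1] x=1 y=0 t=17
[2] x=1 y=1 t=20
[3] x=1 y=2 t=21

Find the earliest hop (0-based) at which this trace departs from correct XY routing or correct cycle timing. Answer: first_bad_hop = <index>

first_bad_hop = 2

hop 1: step (+1,+0), +2 cyc — ok
hop 2: step (+0,+1), +3 cyc — BAD: Δcyc=3≠L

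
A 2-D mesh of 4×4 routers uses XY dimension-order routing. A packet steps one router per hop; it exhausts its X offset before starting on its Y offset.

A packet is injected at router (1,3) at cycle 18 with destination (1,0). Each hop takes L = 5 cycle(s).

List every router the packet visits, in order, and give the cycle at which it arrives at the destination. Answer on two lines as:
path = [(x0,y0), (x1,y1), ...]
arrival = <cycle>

t=18: at (1,3)
t=23: at (1,2) after S
t=28: at (1,1) after S
t=33: at (1,0) after S

path = [(1,3), (1,2), (1,1), (1,0)]
arrival = 33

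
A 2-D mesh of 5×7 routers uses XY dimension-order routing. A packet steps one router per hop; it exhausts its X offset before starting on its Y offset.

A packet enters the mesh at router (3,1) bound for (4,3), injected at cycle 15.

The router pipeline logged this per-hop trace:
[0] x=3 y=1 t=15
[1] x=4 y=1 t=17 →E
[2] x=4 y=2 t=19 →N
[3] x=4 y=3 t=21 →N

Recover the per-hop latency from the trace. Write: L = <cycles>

cyc[1] − cyc[0] = 17 − 15 = 2.
Each hop adds L, hence L = 2.

L = 2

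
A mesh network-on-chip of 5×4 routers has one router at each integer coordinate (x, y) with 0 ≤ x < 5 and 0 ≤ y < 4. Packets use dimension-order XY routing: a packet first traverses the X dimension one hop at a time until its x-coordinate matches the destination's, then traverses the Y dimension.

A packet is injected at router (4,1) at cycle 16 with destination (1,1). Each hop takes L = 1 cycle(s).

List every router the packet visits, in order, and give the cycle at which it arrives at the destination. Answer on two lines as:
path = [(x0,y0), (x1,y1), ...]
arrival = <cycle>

path = [(4,1), (3,1), (2,1), (1,1)]
arrival = 19

[0] x=4 y=1 t=16
[1] x=3 y=1 t=17 →W
[2] x=2 y=1 t=18 →W
[3] x=1 y=1 t=19 →W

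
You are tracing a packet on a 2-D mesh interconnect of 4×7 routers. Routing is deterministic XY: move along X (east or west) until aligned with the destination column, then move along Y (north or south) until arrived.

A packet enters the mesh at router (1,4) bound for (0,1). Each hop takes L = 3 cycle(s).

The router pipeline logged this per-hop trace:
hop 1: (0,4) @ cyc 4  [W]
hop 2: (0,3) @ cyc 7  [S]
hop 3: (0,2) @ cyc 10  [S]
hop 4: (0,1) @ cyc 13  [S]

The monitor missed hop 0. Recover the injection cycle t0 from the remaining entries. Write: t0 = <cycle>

At hop 1 the cycle is 4; in general cyc_k = t0 + kL.
t0 = cyc[1] − L = 4 − 3 = 1.

t0 = 1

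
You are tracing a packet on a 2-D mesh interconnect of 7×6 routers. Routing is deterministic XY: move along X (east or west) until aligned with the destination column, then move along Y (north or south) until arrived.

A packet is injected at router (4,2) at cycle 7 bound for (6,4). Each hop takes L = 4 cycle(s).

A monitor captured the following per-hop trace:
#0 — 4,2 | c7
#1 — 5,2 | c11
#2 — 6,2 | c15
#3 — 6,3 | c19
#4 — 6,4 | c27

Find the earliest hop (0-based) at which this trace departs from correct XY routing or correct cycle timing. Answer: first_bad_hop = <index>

first_bad_hop = 4

check 1→ d=(1,0) cyc+4: ok
check 2→ d=(1,0) cyc+4: ok
check 3→ d=(0,1) cyc+4: ok
check 4→ d=(0,1) cyc+8: BAD: Δcyc=8≠L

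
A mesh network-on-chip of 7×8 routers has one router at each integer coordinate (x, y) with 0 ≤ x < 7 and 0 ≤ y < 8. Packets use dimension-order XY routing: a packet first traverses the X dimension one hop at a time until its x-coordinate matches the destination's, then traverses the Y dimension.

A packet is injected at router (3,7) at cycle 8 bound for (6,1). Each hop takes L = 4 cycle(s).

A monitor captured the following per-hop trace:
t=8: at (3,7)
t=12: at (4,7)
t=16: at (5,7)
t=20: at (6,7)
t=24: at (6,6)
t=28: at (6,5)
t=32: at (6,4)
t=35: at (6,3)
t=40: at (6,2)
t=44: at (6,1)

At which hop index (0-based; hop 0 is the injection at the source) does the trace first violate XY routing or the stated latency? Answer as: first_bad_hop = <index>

first_bad_hop = 7

hop 1: step (+1,+0), +4 cyc — ok
hop 2: step (+1,+0), +4 cyc — ok
hop 3: step (+1,+0), +4 cyc — ok
hop 4: step (+0,-1), +4 cyc — ok
hop 5: step (+0,-1), +4 cyc — ok
hop 6: step (+0,-1), +4 cyc — ok
hop 7: step (+0,-1), +3 cyc — BAD: Δcyc=3≠L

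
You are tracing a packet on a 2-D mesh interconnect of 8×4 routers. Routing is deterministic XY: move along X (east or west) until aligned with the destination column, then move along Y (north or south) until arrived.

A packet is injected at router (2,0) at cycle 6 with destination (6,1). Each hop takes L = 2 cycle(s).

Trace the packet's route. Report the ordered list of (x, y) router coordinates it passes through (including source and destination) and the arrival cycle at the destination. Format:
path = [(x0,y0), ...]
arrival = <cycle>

path = [(2,0), (3,0), (4,0), (5,0), (6,0), (6,1)]
arrival = 16

  0. router=(2,0) cycle=6 (inject)
  1. router=(3,0) cycle=8 dir=E
  2. router=(4,0) cycle=10 dir=E
  3. router=(5,0) cycle=12 dir=E
  4. router=(6,0) cycle=14 dir=E
  5. router=(6,1) cycle=16 dir=N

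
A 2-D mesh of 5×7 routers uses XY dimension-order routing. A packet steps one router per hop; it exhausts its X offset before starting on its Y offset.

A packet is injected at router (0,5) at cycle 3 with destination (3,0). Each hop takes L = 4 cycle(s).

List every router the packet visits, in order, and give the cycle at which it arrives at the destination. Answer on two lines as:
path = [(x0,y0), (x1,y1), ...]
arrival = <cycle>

path = [(0,5), (1,5), (2,5), (3,5), (3,4), (3,3), (3,2), (3,1), (3,0)]
arrival = 35

t=3: at (0,5)
t=7: at (1,5) after E
t=11: at (2,5) after E
t=15: at (3,5) after E
t=19: at (3,4) after S
t=23: at (3,3) after S
t=27: at (3,2) after S
t=31: at (3,1) after S
t=35: at (3,0) after S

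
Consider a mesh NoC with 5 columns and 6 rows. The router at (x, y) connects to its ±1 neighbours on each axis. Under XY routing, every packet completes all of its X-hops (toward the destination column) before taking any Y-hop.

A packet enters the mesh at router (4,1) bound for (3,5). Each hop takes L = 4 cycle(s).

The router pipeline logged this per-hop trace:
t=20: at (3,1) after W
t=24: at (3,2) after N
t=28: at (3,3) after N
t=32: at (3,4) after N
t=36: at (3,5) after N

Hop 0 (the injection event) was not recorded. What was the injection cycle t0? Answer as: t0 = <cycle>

t0 = 16

At hop 1 the cycle is 20; in general cyc_k = t0 + kL.
Subtract one hop: t0 = 20 − 4 = 16.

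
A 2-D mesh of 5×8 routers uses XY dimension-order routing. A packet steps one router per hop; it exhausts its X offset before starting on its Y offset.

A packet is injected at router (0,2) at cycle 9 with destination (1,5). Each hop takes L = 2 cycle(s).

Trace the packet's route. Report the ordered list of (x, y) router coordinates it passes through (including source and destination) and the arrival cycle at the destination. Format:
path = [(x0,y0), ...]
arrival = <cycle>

path = [(0,2), (1,2), (1,3), (1,4), (1,5)]
arrival = 17

src (0,2)  cyc=9
E→(1,2)  cyc=11
N→(1,3)  cyc=13
N→(1,4)  cyc=15
N→(1,5)  cyc=17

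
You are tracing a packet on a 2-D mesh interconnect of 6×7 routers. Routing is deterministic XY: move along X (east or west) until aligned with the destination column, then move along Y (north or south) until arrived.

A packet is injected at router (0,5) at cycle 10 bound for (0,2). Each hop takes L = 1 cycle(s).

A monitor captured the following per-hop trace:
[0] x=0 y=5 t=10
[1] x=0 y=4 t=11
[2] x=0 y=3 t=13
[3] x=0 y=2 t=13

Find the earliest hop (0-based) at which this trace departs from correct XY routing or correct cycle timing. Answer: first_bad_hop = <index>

first_bad_hop = 2

  1: Δx=+0 Δy=-1 Δt=1 [ok]
  2: Δx=+0 Δy=-1 Δt=2 [BAD: Δcyc=2≠L]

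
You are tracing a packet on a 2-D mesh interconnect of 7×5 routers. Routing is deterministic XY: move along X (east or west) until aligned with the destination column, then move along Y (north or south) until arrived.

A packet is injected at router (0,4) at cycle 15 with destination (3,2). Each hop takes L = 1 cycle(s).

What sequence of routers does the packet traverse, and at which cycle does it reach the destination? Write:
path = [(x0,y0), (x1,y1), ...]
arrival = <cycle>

[0] x=0 y=4 t=15
[1] x=1 y=4 t=16 →E
[2] x=2 y=4 t=17 →E
[3] x=3 y=4 t=18 →E
[4] x=3 y=3 t=19 →S
[5] x=3 y=2 t=20 →S

path = [(0,4), (1,4), (2,4), (3,4), (3,3), (3,2)]
arrival = 20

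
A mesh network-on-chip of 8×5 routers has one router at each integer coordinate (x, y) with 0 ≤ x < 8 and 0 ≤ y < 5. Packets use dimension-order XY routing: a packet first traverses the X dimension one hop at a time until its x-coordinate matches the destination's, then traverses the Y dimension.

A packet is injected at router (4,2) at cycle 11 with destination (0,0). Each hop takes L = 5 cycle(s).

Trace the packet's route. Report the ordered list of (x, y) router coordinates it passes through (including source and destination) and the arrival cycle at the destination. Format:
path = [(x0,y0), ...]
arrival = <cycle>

path = [(4,2), (3,2), (2,2), (1,2), (0,2), (0,1), (0,0)]
arrival = 41

t=11: at (4,2)
t=16: at (3,2) after W
t=21: at (2,2) after W
t=26: at (1,2) after W
t=31: at (0,2) after W
t=36: at (0,1) after S
t=41: at (0,0) after S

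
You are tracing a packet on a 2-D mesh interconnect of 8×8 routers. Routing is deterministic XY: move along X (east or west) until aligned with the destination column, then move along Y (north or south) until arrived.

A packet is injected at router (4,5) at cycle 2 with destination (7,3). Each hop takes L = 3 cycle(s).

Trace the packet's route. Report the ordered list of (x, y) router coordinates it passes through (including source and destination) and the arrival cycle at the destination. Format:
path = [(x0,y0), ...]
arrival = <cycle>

hop 0: (4,5) @ cyc 2
hop 1: (5,5) @ cyc 5  [E]
hop 2: (6,5) @ cyc 8  [E]
hop 3: (7,5) @ cyc 11  [E]
hop 4: (7,4) @ cyc 14  [S]
hop 5: (7,3) @ cyc 17  [S]

path = [(4,5), (5,5), (6,5), (7,5), (7,4), (7,3)]
arrival = 17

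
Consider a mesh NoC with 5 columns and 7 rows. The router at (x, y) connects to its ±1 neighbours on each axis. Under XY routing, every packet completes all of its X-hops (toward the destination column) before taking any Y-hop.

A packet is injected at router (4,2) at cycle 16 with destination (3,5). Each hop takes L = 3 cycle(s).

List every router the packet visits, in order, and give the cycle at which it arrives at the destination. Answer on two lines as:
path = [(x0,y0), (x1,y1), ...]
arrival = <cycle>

  0. router=(4,2) cycle=16 (inject)
  1. router=(3,2) cycle=19 dir=W
  2. router=(3,3) cycle=22 dir=N
  3. router=(3,4) cycle=25 dir=N
  4. router=(3,5) cycle=28 dir=N

path = [(4,2), (3,2), (3,3), (3,4), (3,5)]
arrival = 28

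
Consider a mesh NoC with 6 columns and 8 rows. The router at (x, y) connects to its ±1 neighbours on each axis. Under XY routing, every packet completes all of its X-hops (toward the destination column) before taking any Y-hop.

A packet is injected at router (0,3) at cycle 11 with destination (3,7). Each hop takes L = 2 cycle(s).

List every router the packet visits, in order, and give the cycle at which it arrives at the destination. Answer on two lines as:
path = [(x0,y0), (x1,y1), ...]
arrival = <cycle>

path = [(0,3), (1,3), (2,3), (3,3), (3,4), (3,5), (3,6), (3,7)]
arrival = 25

#0 — 0,3 | c11
#1 — 1,3 | c13 | E
#2 — 2,3 | c15 | E
#3 — 3,3 | c17 | E
#4 — 3,4 | c19 | N
#5 — 3,5 | c21 | N
#6 — 3,6 | c23 | N
#7 — 3,7 | c25 | N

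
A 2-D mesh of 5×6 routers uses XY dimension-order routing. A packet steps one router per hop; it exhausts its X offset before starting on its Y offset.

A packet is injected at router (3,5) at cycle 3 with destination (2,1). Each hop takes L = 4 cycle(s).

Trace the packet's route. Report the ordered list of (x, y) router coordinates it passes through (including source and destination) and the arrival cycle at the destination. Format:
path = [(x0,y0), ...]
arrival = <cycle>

path = [(3,5), (2,5), (2,4), (2,3), (2,2), (2,1)]
arrival = 23

[0] x=3 y=5 t=3
[1] x=2 y=5 t=7 →W
[2] x=2 y=4 t=11 →S
[3] x=2 y=3 t=15 →S
[4] x=2 y=2 t=19 →S
[5] x=2 y=1 t=23 →S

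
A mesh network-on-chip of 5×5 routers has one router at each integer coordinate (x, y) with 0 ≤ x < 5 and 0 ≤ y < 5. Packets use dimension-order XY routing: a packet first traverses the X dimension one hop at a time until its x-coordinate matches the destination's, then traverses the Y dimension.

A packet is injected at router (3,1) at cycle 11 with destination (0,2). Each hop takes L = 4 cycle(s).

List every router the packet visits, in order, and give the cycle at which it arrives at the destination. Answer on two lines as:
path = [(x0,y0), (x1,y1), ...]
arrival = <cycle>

path = [(3,1), (2,1), (1,1), (0,1), (0,2)]
arrival = 27

src (3,1)  cyc=11
W→(2,1)  cyc=15
W→(1,1)  cyc=19
W→(0,1)  cyc=23
N→(0,2)  cyc=27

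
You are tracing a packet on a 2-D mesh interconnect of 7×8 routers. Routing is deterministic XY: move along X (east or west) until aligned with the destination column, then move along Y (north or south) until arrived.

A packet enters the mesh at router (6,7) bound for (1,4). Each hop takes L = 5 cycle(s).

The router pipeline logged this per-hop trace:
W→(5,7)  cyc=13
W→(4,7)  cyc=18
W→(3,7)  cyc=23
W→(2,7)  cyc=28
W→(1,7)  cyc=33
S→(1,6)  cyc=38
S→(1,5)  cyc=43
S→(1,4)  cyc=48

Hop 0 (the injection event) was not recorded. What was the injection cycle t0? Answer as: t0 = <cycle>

t0 = 8

cyc[1] = 13 and cyc[k] = t0 + k·L for every k.
So t0 = 13 − 1·5 = 8.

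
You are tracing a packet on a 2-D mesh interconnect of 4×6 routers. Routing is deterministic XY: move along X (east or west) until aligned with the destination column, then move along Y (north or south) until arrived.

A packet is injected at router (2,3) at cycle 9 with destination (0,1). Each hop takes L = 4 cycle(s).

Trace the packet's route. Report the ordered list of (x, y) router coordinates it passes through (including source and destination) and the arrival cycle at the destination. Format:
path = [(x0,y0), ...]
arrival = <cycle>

t=9: at (2,3)
t=13: at (1,3) after W
t=17: at (0,3) after W
t=21: at (0,2) after S
t=25: at (0,1) after S

path = [(2,3), (1,3), (0,3), (0,2), (0,1)]
arrival = 25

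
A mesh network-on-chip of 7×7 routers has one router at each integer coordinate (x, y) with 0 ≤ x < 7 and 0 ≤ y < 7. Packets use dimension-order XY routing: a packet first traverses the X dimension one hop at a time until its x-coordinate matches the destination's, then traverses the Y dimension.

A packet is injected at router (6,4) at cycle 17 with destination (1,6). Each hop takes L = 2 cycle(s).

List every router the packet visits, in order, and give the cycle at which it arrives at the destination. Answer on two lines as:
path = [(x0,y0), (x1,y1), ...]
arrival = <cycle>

src (6,4)  cyc=17
W→(5,4)  cyc=19
W→(4,4)  cyc=21
W→(3,4)  cyc=23
W→(2,4)  cyc=25
W→(1,4)  cyc=27
N→(1,5)  cyc=29
N→(1,6)  cyc=31

path = [(6,4), (5,4), (4,4), (3,4), (2,4), (1,4), (1,5), (1,6)]
arrival = 31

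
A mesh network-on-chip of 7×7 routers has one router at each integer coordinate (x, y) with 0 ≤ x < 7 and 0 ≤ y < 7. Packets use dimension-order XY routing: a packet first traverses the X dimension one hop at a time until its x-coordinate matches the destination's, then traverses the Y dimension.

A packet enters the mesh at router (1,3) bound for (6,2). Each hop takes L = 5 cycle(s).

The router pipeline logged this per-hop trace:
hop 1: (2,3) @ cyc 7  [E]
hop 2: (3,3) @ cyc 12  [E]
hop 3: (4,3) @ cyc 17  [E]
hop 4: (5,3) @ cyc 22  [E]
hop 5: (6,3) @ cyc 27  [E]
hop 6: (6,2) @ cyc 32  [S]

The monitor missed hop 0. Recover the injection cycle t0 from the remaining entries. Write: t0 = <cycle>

t0 = 2

cyc[1] = 7 and cyc[k] = t0 + k·L for every k.
So t0 = 7 − 1·5 = 2.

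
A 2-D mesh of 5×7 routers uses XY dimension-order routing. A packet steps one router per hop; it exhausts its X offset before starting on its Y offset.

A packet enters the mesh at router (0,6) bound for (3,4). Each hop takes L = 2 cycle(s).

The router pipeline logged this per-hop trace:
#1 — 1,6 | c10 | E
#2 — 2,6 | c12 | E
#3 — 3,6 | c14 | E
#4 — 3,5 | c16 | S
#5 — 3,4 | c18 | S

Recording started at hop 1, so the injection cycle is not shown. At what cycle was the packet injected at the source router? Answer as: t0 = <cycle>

t0 = 8

At hop 1 the cycle is 10; in general cyc_k = t0 + kL.
Therefore t0 = 10 − L = 8.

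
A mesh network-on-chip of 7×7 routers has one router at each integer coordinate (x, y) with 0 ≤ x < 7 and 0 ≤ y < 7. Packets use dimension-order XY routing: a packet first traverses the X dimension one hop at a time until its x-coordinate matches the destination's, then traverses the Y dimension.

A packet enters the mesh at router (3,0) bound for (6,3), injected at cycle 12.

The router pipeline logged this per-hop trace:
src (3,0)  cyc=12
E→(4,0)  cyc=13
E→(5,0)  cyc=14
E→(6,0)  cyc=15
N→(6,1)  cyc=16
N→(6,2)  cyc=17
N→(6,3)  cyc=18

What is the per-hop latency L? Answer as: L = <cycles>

Between hops 0 and 1 the cycle counter advances 13 − 12 = 1.
That increment is L by definition: L = 1.

L = 1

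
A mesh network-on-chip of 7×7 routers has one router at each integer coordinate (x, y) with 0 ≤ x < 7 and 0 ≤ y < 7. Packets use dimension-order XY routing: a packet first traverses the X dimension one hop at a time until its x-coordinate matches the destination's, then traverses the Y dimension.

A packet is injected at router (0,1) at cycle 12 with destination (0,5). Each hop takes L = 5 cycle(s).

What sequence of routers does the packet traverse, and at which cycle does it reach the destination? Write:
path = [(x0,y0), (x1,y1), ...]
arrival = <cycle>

path = [(0,1), (0,2), (0,3), (0,4), (0,5)]
arrival = 32

[0] x=0 y=1 t=12
[1] x=0 y=2 t=17 →N
[2] x=0 y=3 t=22 →N
[3] x=0 y=4 t=27 →N
[4] x=0 y=5 t=32 →N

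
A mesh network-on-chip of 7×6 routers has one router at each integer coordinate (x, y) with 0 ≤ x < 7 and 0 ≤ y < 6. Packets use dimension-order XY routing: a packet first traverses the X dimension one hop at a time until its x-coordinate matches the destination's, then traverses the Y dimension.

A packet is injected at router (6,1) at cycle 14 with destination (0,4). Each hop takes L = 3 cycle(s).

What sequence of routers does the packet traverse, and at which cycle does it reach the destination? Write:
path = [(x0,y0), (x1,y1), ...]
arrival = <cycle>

path = [(6,1), (5,1), (4,1), (3,1), (2,1), (1,1), (0,1), (0,2), (0,3), (0,4)]
arrival = 41

#0 — 6,1 | c14
#1 — 5,1 | c17 | W
#2 — 4,1 | c20 | W
#3 — 3,1 | c23 | W
#4 — 2,1 | c26 | W
#5 — 1,1 | c29 | W
#6 — 0,1 | c32 | W
#7 — 0,2 | c35 | N
#8 — 0,3 | c38 | N
#9 — 0,4 | c41 | N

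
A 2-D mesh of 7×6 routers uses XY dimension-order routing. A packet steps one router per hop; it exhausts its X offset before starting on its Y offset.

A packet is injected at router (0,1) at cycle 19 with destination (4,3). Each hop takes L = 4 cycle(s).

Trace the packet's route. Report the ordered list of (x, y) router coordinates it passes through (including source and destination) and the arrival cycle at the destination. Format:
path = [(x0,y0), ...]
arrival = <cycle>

path = [(0,1), (1,1), (2,1), (3,1), (4,1), (4,2), (4,3)]
arrival = 43

[0] x=0 y=1 t=19
[1] x=1 y=1 t=23 →E
[2] x=2 y=1 t=27 →E
[3] x=3 y=1 t=31 →E
[4] x=4 y=1 t=35 →E
[5] x=4 y=2 t=39 →N
[6] x=4 y=3 t=43 →N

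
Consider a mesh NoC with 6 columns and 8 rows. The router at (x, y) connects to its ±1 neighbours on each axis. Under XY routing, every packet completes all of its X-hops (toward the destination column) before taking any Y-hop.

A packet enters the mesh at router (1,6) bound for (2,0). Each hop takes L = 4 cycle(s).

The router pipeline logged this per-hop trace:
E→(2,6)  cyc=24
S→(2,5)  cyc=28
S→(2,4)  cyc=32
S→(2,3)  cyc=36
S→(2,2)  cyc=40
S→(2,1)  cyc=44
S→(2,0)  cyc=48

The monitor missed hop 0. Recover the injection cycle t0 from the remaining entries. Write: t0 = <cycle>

Hop 1 reached at cycle 24; hop k is at t0 + k·L.
t0 = cyc[1] − L = 24 − 4 = 20.

t0 = 20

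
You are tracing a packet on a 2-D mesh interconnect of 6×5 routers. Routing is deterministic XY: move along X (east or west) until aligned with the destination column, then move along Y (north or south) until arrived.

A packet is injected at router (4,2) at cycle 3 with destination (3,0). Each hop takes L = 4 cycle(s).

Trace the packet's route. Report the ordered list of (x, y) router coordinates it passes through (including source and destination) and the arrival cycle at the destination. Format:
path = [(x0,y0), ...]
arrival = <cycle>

hop 0: (4,2) @ cyc 3
hop 1: (3,2) @ cyc 7  [W]
hop 2: (3,1) @ cyc 11  [S]
hop 3: (3,0) @ cyc 15  [S]

path = [(4,2), (3,2), (3,1), (3,0)]
arrival = 15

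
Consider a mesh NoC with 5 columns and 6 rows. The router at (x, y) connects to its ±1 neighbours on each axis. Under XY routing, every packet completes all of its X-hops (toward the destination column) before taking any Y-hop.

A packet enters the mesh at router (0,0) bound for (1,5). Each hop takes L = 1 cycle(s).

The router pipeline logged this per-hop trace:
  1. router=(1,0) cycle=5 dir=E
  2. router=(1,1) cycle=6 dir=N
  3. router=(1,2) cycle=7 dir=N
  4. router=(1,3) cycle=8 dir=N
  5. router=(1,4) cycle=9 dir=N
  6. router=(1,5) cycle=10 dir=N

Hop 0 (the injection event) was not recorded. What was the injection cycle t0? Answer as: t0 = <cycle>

At hop 1 the cycle is 5; in general cyc_k = t0 + kL.
Subtract one hop: t0 = 5 − 1 = 4.

t0 = 4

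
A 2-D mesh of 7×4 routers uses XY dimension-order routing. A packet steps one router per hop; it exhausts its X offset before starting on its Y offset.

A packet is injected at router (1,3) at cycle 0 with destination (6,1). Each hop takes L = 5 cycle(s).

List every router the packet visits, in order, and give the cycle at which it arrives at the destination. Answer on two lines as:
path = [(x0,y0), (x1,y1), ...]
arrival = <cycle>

path = [(1,3), (2,3), (3,3), (4,3), (5,3), (6,3), (6,2), (6,1)]
arrival = 35

src (1,3)  cyc=0
E→(2,3)  cyc=5
E→(3,3)  cyc=10
E→(4,3)  cyc=15
E→(5,3)  cyc=20
E→(6,3)  cyc=25
S→(6,2)  cyc=30
S→(6,1)  cyc=35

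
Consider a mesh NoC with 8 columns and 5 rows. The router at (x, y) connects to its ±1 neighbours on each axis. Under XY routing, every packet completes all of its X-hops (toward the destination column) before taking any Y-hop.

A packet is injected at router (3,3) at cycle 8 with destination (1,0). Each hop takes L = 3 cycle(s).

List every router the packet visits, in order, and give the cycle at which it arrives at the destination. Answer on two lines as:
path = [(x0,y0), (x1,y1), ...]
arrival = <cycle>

[0] x=3 y=3 t=8
[1] x=2 y=3 t=11 →W
[2] x=1 y=3 t=14 →W
[3] x=1 y=2 t=17 →S
[4] x=1 y=1 t=20 →S
[5] x=1 y=0 t=23 →S

path = [(3,3), (2,3), (1,3), (1,2), (1,1), (1,0)]
arrival = 23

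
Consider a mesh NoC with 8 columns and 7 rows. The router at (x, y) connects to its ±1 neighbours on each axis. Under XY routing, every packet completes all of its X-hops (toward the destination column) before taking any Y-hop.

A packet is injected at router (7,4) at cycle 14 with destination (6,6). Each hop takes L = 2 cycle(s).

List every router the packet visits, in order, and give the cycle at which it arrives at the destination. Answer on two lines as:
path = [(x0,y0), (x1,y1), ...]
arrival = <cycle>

path = [(7,4), (6,4), (6,5), (6,6)]
arrival = 20

  0. router=(7,4) cycle=14 (inject)
  1. router=(6,4) cycle=16 dir=W
  2. router=(6,5) cycle=18 dir=N
  3. router=(6,6) cycle=20 dir=N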